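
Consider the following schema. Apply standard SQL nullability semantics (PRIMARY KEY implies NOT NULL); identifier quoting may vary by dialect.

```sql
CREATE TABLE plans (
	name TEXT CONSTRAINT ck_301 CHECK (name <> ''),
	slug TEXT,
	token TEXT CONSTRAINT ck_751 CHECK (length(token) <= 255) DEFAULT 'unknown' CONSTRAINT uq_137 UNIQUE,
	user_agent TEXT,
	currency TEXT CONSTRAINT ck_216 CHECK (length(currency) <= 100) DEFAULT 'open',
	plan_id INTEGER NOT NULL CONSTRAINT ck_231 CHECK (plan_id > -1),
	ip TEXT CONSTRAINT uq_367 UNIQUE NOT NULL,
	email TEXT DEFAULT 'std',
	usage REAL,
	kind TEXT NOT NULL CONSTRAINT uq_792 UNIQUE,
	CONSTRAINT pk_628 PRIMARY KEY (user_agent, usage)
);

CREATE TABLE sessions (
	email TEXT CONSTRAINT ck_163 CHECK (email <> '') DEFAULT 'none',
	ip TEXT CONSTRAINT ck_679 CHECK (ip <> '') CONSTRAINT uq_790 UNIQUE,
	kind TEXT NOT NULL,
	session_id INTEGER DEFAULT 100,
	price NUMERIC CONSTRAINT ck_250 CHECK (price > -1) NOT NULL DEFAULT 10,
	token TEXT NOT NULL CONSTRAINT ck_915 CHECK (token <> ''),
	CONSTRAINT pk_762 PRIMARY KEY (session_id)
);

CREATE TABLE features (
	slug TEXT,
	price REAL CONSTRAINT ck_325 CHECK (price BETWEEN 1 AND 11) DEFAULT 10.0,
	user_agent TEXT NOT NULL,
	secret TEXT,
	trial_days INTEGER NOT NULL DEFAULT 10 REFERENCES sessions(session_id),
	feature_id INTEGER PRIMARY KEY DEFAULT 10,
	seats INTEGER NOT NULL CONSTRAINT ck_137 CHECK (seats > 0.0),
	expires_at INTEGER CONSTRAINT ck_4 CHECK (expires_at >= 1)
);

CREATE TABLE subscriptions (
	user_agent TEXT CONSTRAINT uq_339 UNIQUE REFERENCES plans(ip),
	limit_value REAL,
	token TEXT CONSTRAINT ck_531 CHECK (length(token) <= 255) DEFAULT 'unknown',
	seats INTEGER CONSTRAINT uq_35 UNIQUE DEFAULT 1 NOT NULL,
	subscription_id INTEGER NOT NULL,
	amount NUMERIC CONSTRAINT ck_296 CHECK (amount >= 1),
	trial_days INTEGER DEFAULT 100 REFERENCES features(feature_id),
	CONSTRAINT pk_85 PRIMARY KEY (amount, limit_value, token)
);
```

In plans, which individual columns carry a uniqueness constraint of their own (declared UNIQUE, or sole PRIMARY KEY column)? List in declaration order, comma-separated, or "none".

token, ip, kind

- name: no UNIQUE or single-column PK constraint.
- slug: no UNIQUE or single-column PK constraint.
- token: declared UNIQUE → unique.
- user_agent: part of a composite PRIMARY KEY — only the tuple is unique, not this column on its own.
- currency: no UNIQUE or single-column PK constraint.
- plan_id: no UNIQUE or single-column PK constraint.
- ip: declared UNIQUE → unique.
- email: no UNIQUE or single-column PK constraint.
- usage: part of a composite PRIMARY KEY — only the tuple is unique, not this column on its own.
- kind: declared UNIQUE → unique.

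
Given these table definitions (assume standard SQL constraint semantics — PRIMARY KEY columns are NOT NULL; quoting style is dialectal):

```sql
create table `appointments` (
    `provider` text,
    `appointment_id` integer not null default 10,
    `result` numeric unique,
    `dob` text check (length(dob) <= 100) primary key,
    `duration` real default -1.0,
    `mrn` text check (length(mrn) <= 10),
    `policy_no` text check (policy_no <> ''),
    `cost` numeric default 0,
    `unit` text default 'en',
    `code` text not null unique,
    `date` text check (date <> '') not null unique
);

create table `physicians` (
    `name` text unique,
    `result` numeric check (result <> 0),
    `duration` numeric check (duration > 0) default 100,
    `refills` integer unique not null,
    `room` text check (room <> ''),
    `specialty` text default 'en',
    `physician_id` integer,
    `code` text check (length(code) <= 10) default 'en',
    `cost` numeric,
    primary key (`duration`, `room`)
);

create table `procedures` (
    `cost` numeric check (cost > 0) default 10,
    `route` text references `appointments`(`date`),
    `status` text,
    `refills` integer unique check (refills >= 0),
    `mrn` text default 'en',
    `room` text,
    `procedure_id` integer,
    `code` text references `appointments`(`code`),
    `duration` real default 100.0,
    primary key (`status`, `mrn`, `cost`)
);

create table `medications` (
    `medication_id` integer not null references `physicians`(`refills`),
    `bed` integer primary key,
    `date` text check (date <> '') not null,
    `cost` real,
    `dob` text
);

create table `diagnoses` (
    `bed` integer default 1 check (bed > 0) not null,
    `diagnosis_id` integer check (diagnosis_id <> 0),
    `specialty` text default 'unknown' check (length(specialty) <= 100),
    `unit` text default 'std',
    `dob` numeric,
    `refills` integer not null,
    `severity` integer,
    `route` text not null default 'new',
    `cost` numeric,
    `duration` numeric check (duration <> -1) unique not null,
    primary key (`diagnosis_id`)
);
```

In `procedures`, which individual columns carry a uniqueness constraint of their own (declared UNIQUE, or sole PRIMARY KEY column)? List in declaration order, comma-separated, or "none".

- cost: part of a composite PRIMARY KEY — only the tuple is unique, not this column on its own.
- route: no UNIQUE or single-column PK constraint.
- status: part of a composite PRIMARY KEY — only the tuple is unique, not this column on its own.
- refills: declared UNIQUE → unique.
- mrn: part of a composite PRIMARY KEY — only the tuple is unique, not this column on its own.
- room: no UNIQUE or single-column PK constraint.
- procedure_id: no UNIQUE or single-column PK constraint.
- code: no UNIQUE or single-column PK constraint.
- duration: no UNIQUE or single-column PK constraint.

refills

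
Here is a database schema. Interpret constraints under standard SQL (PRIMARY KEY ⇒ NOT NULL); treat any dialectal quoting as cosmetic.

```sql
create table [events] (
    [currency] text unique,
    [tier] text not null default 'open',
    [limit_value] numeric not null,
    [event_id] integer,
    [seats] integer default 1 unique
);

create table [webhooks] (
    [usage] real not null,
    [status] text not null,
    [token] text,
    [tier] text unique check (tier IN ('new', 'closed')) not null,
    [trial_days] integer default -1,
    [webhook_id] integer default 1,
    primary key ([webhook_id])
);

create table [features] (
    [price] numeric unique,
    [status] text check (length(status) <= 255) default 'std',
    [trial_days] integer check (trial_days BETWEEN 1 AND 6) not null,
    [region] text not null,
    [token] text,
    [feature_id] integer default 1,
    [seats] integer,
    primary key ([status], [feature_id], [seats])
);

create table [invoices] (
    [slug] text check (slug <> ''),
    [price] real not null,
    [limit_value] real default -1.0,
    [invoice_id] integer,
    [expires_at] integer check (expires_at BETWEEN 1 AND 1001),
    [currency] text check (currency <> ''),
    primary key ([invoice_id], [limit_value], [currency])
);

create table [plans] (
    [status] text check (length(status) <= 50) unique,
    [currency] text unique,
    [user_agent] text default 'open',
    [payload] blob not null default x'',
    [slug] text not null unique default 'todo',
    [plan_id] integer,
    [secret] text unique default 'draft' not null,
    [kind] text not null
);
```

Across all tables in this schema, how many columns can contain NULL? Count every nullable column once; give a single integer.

13

events: 3 nullable (currency, event_id, seats — PK none and explicit NOT NULL columns excluded).
webhooks: 2 nullable (token, trial_days — PK (webhook_id) and explicit NOT NULL columns excluded).
features: 2 nullable (price, token — PK (status, feature_id, seats) and explicit NOT NULL columns excluded).
invoices: 2 nullable (slug, expires_at — PK (invoice_id, limit_value, currency) and explicit NOT NULL columns excluded).
plans: 4 nullable (status, currency, user_agent, plan_id — PK none and explicit NOT NULL columns excluded).
Total: 3 + 2 + 2 + 2 + 4 = 13.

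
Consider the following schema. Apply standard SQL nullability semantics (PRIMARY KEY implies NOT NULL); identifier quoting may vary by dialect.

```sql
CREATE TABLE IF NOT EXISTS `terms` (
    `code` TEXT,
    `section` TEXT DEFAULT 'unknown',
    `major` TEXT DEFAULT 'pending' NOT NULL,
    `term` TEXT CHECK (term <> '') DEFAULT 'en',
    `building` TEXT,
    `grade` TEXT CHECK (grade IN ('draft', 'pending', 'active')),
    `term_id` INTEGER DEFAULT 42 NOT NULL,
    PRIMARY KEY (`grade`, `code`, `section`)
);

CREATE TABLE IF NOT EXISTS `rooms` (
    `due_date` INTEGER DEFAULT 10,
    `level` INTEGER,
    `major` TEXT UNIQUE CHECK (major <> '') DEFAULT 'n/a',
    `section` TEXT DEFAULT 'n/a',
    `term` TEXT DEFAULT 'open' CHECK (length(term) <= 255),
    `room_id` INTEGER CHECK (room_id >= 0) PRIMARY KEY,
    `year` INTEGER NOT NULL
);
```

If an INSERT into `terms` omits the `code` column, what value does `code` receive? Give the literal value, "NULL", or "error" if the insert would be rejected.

error

code has no DEFAULT clause.
Omitting it would insert NULL, but it is part of the PRIMARY KEY, so the INSERT fails.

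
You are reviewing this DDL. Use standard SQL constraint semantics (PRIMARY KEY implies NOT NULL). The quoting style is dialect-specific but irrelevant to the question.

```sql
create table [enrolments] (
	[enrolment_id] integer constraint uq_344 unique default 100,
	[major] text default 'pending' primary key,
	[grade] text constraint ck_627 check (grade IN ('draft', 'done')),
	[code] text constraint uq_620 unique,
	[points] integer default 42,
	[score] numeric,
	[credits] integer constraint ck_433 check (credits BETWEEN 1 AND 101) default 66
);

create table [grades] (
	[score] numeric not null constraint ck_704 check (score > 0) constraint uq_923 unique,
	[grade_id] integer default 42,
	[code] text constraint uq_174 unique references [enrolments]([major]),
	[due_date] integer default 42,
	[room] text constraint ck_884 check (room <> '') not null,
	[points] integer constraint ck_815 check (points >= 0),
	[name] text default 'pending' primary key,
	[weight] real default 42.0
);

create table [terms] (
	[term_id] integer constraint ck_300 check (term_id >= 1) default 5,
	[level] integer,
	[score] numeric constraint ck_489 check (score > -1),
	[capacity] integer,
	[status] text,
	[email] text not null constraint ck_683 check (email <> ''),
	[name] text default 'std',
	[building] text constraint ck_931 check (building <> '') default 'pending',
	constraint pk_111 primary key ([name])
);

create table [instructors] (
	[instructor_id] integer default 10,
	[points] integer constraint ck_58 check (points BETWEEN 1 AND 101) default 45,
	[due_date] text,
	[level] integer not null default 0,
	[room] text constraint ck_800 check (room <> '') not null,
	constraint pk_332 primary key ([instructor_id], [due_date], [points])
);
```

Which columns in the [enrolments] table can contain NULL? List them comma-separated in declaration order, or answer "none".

enrolment_id, grade, code, points, score, credits

- enrolment_id: UNIQUE does not imply NOT NULL → nullable.
- major: part of the PRIMARY KEY, which implies NOT NULL → not nullable.
- grade: CHECK does not forbid NULL (a CHECK constraint passes when its expression is NULL) → nullable.
- code: UNIQUE does not imply NOT NULL → nullable.
- points: DEFAULT only fills an omitted column; an explicit NULL is still allowed → nullable.
- score: no NOT NULL constraint applies → nullable.
- credits: CHECK does not forbid NULL (a CHECK constraint passes when its expression is NULL) → nullable.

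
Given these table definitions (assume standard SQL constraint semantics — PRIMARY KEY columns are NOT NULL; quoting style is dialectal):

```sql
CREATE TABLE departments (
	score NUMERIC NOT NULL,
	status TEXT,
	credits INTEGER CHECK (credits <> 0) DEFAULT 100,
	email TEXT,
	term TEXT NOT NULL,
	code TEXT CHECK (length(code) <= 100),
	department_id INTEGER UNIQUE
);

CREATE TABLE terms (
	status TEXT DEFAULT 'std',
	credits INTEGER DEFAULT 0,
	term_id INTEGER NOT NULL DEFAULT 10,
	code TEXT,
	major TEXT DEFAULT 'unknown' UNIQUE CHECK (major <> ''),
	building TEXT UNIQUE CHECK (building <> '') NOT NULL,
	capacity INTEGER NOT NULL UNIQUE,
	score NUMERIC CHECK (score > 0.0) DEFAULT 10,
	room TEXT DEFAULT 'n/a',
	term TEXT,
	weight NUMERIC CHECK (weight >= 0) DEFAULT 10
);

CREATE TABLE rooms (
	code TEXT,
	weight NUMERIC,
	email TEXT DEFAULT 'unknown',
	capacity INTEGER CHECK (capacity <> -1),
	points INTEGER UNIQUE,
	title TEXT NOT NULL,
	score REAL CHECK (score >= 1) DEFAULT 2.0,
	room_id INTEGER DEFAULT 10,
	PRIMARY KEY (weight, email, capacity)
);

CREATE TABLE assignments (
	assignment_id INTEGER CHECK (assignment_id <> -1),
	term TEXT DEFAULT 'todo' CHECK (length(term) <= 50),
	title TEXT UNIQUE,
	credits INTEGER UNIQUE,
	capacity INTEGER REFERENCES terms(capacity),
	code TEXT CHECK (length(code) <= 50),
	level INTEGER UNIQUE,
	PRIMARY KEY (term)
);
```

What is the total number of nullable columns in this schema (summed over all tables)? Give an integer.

23

departments: 5 nullable (status, credits, email, code, department_id — PK none and explicit NOT NULL columns excluded).
terms: 8 nullable (status, credits, code, major, score, room, term, weight — PK none and explicit NOT NULL columns excluded).
rooms: 4 nullable (code, points, score, room_id — PK (weight, email, capacity) and explicit NOT NULL columns excluded).
assignments: 6 nullable (assignment_id, title, credits, capacity, code, level — PK (term) and explicit NOT NULL columns excluded).
Total: 5 + 8 + 4 + 6 = 23.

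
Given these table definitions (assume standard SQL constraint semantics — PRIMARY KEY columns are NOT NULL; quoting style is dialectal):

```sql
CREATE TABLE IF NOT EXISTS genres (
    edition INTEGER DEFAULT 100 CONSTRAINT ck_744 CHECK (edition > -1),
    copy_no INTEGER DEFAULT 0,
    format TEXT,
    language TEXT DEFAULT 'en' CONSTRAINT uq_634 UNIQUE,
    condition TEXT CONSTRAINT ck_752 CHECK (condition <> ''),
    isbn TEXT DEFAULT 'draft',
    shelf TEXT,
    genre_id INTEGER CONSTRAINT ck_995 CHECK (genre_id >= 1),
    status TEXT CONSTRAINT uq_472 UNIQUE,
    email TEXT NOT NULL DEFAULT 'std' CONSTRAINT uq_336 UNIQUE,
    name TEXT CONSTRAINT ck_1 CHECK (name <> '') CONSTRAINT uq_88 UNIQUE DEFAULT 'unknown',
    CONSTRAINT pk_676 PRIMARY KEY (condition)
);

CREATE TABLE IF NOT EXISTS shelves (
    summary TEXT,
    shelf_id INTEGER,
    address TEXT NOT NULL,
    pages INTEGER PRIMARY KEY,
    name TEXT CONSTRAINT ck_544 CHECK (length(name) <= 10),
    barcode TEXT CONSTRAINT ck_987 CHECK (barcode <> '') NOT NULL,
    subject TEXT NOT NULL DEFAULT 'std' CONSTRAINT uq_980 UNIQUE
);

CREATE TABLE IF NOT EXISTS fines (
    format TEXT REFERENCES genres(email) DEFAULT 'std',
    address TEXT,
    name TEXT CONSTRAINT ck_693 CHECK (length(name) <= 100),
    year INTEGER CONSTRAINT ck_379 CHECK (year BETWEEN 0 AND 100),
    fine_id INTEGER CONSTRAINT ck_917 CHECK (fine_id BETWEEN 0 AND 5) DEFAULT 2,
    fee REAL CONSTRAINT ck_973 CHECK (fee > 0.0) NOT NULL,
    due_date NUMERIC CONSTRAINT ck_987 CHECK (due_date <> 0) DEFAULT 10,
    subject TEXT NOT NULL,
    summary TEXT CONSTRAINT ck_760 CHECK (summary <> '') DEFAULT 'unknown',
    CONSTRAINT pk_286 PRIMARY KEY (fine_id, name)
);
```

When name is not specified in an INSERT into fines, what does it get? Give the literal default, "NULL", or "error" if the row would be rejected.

name has no DEFAULT clause.
Omitting it would insert NULL, but it is part of the PRIMARY KEY, so the INSERT fails.

error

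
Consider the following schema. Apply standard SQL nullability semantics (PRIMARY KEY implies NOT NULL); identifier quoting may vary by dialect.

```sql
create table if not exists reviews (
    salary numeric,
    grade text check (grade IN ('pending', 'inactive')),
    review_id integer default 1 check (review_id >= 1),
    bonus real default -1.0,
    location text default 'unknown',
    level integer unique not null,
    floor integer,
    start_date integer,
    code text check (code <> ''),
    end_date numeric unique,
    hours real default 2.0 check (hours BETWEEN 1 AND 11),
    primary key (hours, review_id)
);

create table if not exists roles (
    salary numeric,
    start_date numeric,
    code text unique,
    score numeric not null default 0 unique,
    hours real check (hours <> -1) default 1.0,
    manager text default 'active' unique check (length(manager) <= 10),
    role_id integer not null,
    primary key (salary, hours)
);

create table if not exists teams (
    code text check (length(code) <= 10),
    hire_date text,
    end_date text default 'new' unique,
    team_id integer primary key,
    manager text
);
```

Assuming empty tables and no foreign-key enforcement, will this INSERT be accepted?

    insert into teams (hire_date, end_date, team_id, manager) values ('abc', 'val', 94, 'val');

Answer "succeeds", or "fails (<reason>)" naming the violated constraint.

succeeds

NOT NULL columns: team_id is supplied.
No constraint is violated.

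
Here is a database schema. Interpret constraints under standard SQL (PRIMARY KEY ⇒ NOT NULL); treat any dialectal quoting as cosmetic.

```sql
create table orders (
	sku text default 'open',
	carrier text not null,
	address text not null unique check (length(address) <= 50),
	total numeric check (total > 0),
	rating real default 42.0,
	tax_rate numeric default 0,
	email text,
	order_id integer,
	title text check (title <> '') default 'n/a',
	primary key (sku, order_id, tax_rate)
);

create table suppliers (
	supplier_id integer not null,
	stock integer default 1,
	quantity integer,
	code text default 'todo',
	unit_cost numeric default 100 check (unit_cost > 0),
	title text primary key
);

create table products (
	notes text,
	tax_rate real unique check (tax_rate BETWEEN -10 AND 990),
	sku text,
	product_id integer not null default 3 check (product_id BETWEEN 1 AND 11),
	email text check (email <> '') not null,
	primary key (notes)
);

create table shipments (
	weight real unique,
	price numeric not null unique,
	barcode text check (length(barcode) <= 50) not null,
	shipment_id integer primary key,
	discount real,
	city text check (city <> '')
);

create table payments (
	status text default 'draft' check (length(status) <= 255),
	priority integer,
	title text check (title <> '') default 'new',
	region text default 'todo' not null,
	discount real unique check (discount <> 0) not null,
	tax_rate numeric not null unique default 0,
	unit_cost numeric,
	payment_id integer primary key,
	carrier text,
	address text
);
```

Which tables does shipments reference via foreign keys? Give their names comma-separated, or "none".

none

No column in shipments has a REFERENCES clause.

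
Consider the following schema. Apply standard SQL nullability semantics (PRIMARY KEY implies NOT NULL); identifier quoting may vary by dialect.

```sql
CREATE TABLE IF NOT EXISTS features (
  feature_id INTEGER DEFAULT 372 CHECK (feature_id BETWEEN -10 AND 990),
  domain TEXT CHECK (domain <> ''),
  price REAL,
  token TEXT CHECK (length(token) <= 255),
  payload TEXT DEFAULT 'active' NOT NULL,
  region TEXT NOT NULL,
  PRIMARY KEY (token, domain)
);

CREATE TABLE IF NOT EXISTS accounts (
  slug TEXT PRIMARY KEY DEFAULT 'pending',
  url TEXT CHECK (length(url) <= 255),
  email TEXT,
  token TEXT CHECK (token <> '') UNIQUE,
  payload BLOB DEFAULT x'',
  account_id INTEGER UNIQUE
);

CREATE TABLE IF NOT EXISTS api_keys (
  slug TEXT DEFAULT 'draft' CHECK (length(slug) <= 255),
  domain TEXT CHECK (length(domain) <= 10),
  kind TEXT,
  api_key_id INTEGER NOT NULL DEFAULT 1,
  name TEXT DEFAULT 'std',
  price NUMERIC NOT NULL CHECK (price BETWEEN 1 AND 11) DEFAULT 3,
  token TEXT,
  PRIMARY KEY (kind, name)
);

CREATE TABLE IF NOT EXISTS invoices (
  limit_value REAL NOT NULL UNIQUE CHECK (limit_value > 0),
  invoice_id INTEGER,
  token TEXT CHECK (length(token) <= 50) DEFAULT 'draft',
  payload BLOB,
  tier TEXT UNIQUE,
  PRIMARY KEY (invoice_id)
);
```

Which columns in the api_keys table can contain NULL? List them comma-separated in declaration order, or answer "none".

- slug: CHECK does not forbid NULL (a CHECK constraint passes when its expression is NULL) → nullable.
- domain: CHECK does not forbid NULL (a CHECK constraint passes when its expression is NULL) → nullable.
- kind: part of the PRIMARY KEY, which implies NOT NULL → not nullable.
- api_key_id: declared NOT NULL → not nullable.
- name: part of the PRIMARY KEY, which implies NOT NULL → not nullable.
- price: declared NOT NULL → not nullable.
- token: no NOT NULL constraint applies → nullable.

slug, domain, token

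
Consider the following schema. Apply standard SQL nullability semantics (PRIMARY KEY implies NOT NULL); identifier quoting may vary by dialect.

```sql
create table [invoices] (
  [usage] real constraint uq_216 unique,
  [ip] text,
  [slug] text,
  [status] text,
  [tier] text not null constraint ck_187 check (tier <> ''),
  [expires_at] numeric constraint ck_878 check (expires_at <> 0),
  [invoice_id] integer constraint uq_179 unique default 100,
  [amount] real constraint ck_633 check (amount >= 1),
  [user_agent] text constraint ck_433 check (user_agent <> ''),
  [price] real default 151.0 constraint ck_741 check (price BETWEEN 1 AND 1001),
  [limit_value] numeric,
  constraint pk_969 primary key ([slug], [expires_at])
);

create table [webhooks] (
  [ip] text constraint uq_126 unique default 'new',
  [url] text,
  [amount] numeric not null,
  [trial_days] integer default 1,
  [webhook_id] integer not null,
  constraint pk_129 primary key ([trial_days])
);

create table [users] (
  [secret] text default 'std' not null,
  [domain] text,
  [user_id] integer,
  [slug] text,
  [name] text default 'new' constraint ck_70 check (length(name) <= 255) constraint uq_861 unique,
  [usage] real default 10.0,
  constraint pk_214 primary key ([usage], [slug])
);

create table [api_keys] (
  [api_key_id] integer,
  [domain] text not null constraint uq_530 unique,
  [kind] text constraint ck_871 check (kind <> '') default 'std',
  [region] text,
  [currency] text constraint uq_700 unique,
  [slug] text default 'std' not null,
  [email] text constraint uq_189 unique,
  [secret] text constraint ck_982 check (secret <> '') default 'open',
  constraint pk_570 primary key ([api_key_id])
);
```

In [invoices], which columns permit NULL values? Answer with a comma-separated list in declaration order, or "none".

usage, ip, status, invoice_id, amount, user_agent, price, limit_value

- usage: UNIQUE does not imply NOT NULL → nullable.
- ip: no NOT NULL constraint applies → nullable.
- slug: part of the PRIMARY KEY, which implies NOT NULL → not nullable.
- status: no NOT NULL constraint applies → nullable.
- tier: declared NOT NULL → not nullable.
- expires_at: part of the PRIMARY KEY, which implies NOT NULL → not nullable.
- invoice_id: UNIQUE does not imply NOT NULL → nullable.
- amount: CHECK does not forbid NULL (a CHECK constraint passes when its expression is NULL) → nullable.
- user_agent: CHECK does not forbid NULL (a CHECK constraint passes when its expression is NULL) → nullable.
- price: CHECK does not forbid NULL (a CHECK constraint passes when its expression is NULL) → nullable.
- limit_value: no NOT NULL constraint applies → nullable.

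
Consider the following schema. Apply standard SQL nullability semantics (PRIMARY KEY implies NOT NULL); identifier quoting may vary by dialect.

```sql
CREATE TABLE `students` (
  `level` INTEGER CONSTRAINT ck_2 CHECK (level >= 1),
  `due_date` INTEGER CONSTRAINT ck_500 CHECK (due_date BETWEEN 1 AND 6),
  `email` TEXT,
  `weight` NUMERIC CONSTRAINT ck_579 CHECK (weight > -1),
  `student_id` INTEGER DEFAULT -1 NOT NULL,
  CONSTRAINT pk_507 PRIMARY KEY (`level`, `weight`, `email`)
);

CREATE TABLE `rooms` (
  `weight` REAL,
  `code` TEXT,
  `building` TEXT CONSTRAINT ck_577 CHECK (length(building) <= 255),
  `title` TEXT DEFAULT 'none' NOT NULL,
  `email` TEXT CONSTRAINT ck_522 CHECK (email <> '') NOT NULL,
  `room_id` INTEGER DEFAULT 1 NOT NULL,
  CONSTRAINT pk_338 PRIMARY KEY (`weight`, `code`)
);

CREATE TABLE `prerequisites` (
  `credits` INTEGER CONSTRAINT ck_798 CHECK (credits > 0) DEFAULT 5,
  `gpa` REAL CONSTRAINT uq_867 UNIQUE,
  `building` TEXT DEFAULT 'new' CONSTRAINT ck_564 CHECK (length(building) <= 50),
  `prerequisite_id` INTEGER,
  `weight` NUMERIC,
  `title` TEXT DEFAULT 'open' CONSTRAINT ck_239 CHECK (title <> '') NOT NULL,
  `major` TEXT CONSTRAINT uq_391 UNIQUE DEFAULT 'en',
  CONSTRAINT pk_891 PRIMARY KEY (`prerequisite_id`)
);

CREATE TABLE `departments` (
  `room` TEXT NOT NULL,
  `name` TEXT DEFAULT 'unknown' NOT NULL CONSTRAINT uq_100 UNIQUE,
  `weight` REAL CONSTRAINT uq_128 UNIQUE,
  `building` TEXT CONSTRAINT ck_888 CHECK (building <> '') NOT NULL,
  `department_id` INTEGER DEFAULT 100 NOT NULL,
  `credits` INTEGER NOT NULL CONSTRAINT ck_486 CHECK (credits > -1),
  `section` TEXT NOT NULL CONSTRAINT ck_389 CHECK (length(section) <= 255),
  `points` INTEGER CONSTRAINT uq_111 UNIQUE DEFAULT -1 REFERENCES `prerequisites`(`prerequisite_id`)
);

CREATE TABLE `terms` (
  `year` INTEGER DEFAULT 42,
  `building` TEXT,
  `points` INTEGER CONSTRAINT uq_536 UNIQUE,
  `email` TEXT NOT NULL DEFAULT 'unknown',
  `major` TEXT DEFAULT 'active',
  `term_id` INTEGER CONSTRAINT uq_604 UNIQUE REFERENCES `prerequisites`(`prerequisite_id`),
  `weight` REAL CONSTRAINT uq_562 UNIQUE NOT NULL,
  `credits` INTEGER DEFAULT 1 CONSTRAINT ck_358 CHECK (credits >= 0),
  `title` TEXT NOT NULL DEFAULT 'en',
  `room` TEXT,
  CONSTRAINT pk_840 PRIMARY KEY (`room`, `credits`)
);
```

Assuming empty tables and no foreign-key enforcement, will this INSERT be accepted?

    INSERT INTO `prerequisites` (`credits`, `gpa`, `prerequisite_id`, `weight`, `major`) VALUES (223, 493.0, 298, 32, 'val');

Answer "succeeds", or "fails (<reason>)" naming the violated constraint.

NOT NULL columns: prerequisite_id is supplied; title defaults to 'open'.
CHECK constraints: 223 satisfies (credits > 0).
No constraint is violated.

succeeds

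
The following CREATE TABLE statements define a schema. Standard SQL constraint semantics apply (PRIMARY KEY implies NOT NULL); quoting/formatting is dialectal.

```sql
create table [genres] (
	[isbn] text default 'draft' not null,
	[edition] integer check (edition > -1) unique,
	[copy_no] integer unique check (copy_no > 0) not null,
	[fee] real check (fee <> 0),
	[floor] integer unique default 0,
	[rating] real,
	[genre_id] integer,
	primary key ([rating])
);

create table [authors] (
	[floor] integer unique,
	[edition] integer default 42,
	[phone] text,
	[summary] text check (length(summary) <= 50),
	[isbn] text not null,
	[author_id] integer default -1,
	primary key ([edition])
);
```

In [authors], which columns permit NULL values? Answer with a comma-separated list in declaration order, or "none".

floor, phone, summary, author_id

- floor: UNIQUE does not imply NOT NULL → nullable.
- edition: part of the PRIMARY KEY, which implies NOT NULL → not nullable.
- phone: no NOT NULL constraint applies → nullable.
- summary: CHECK does not forbid NULL (a CHECK constraint passes when its expression is NULL) → nullable.
- isbn: declared NOT NULL → not nullable.
- author_id: DEFAULT only fills an omitted column; an explicit NULL is still allowed → nullable.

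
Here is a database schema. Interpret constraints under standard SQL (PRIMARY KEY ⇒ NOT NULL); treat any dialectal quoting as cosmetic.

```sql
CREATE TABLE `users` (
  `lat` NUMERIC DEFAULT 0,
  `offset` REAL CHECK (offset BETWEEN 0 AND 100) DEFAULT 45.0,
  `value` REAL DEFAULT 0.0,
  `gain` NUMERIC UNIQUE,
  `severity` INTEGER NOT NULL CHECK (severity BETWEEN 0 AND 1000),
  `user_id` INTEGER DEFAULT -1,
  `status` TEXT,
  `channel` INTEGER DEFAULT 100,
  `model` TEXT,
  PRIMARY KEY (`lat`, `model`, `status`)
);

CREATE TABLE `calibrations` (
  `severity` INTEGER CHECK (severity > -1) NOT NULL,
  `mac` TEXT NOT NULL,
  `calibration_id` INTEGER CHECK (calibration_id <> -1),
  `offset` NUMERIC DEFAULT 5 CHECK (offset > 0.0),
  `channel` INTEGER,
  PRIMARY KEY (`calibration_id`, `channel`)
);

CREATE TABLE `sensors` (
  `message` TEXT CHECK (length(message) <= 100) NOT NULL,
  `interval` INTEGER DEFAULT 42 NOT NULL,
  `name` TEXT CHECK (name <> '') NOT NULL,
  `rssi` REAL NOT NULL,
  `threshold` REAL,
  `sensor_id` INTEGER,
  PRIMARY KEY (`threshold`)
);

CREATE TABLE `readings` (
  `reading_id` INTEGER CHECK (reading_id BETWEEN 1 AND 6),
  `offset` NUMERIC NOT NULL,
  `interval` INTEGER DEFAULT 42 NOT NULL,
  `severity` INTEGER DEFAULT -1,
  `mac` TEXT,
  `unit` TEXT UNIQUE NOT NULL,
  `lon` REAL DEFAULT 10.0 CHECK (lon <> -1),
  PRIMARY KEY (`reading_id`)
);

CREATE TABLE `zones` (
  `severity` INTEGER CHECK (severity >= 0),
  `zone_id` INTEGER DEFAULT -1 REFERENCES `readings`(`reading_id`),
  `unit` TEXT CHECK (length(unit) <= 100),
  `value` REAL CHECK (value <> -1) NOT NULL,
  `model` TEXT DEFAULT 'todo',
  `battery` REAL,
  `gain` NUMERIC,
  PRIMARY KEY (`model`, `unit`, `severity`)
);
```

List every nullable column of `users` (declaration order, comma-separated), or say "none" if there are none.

offset, value, gain, user_id, channel

- lat: part of the PRIMARY KEY, which implies NOT NULL → not nullable.
- offset: CHECK does not forbid NULL (a CHECK constraint passes when its expression is NULL) → nullable.
- value: DEFAULT only fills an omitted column; an explicit NULL is still allowed → nullable.
- gain: UNIQUE does not imply NOT NULL → nullable.
- severity: declared NOT NULL → not nullable.
- user_id: DEFAULT only fills an omitted column; an explicit NULL is still allowed → nullable.
- status: part of the PRIMARY KEY, which implies NOT NULL → not nullable.
- channel: DEFAULT only fills an omitted column; an explicit NULL is still allowed → nullable.
- model: part of the PRIMARY KEY, which implies NOT NULL → not nullable.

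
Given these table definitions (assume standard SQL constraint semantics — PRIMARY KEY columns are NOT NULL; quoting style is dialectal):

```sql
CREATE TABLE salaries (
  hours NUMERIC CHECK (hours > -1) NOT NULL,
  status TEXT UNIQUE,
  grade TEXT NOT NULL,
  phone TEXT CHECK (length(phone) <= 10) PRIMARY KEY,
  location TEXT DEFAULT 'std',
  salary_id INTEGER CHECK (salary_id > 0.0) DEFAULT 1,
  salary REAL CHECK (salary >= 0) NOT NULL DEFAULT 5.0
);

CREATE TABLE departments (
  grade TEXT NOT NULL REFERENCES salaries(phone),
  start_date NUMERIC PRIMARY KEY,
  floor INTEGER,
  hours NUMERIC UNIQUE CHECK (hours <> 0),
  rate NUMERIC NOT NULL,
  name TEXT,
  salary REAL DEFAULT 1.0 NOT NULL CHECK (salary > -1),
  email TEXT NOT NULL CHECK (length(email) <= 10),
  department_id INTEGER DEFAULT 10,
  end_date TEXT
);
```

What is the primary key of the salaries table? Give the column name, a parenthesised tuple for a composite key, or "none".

phone is declared PRIMARY KEY inline on the column.

phone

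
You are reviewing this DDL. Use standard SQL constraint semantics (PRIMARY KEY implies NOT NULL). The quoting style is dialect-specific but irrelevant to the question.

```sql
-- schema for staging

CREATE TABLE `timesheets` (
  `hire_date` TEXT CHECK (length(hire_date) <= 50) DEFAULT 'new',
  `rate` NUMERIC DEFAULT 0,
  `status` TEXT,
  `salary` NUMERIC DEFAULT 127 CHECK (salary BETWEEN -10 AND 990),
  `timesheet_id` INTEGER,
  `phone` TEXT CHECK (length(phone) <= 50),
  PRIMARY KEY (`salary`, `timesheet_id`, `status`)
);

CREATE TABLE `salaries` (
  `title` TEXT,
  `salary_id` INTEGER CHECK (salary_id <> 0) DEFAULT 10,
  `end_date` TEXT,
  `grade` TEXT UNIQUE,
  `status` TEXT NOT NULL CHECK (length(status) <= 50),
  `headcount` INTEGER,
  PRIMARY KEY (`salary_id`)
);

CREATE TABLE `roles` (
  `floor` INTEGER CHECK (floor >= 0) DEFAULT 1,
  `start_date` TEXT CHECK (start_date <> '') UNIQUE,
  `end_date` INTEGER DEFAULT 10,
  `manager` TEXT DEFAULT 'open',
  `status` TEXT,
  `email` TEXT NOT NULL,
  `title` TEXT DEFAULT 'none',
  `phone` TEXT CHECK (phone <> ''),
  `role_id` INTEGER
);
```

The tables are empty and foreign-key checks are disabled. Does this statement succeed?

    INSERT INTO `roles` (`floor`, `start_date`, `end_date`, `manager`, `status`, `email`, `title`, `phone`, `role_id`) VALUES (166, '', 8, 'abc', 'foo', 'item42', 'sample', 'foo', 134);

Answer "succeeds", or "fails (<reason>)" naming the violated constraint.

fails (CHECK on start_date)

The value '' for start_date violates CHECK (start_date <> '').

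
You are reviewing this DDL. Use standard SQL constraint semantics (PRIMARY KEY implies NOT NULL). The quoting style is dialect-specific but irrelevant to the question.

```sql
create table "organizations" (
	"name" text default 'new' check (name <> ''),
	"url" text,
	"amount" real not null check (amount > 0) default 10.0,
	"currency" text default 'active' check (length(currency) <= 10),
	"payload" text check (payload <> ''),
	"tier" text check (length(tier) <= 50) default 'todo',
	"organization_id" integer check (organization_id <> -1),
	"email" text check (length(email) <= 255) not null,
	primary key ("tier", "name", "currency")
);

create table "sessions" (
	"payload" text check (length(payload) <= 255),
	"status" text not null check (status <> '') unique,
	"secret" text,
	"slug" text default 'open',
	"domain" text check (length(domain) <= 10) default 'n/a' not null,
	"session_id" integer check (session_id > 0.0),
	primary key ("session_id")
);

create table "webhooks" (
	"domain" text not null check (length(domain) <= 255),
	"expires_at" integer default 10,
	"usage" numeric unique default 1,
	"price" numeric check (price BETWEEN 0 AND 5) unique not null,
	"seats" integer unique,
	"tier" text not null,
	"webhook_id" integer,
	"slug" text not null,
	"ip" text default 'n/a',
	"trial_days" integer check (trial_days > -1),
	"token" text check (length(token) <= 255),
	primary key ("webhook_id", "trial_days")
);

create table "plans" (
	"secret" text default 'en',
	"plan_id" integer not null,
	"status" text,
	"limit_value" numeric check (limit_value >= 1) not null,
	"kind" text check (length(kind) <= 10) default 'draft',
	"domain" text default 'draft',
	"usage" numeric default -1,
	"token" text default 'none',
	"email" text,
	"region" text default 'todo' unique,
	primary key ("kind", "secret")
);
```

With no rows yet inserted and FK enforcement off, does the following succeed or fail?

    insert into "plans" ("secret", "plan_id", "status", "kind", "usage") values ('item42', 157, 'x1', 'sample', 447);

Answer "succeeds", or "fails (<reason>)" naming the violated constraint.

limit_value is omitted from the column list and has no DEFAULT, so it would receive NULL.
But limit_value is declared NOT NULL.

fails (NOT NULL on limit_value)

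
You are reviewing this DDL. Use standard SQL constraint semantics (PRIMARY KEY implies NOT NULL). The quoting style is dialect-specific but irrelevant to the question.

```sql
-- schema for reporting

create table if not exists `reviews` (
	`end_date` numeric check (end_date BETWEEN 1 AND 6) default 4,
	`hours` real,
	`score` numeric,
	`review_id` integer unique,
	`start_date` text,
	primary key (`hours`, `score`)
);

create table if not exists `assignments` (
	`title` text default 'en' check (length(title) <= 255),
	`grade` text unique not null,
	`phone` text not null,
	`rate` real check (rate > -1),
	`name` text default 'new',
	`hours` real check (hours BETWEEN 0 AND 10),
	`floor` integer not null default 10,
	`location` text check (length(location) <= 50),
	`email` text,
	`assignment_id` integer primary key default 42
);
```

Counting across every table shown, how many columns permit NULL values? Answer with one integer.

reviews: 3 nullable (end_date, review_id, start_date — PK (hours, score) and explicit NOT NULL columns excluded).
assignments: 6 nullable (title, rate, name, hours, location, email — PK (assignment_id) and explicit NOT NULL columns excluded).
Total: 3 + 6 = 9.

9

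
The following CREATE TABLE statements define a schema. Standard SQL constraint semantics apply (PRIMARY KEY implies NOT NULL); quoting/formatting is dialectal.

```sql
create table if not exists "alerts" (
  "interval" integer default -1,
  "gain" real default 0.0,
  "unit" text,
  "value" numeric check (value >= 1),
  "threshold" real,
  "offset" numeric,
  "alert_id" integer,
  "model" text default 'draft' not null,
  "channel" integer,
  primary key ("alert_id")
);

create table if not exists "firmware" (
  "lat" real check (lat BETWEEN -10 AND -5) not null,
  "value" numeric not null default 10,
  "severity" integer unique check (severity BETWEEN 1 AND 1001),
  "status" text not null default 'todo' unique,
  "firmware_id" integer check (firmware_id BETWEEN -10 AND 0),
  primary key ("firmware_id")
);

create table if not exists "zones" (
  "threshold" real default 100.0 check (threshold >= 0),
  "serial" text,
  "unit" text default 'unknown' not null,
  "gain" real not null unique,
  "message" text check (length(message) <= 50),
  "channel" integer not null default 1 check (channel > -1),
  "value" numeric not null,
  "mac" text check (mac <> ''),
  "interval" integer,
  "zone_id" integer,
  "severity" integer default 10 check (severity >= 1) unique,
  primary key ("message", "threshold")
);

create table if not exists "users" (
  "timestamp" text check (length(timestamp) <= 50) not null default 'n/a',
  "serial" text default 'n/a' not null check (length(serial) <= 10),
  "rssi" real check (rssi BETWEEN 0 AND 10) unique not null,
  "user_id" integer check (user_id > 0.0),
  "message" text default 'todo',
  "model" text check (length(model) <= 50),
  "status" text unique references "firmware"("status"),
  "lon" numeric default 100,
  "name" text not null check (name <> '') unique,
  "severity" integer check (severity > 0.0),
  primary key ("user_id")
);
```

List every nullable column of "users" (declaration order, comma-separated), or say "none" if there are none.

- timestamp: declared NOT NULL → not nullable.
- serial: declared NOT NULL → not nullable.
- rssi: declared NOT NULL → not nullable.
- user_id: part of the PRIMARY KEY, which implies NOT NULL → not nullable.
- message: DEFAULT only fills an omitted column; an explicit NULL is still allowed → nullable.
- model: CHECK does not forbid NULL (a CHECK constraint passes when its expression is NULL) → nullable.
- status: a foreign key column may be NULL unless separately constrained → nullable.
- lon: DEFAULT only fills an omitted column; an explicit NULL is still allowed → nullable.
- name: declared NOT NULL → not nullable.
- severity: CHECK does not forbid NULL (a CHECK constraint passes when its expression is NULL) → nullable.

message, model, status, lon, severity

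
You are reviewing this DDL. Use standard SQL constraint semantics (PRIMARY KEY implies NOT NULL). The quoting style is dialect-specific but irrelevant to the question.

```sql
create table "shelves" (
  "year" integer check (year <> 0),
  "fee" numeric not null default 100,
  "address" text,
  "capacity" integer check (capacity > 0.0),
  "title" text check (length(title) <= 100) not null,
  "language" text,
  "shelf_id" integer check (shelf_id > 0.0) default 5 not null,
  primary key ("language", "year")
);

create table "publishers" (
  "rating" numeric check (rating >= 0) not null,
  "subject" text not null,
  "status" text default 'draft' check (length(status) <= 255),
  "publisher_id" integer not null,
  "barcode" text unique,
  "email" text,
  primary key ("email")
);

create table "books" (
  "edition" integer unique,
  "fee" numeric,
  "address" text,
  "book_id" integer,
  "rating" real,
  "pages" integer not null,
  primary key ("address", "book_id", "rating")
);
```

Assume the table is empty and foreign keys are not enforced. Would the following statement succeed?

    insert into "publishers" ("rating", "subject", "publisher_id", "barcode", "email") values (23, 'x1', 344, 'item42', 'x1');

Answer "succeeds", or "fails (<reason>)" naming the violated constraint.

succeeds

NOT NULL columns: email is supplied; publisher_id is supplied; rating is supplied; subject is supplied.
CHECK constraints: 23 satisfies (rating >= 0).
No constraint is violated.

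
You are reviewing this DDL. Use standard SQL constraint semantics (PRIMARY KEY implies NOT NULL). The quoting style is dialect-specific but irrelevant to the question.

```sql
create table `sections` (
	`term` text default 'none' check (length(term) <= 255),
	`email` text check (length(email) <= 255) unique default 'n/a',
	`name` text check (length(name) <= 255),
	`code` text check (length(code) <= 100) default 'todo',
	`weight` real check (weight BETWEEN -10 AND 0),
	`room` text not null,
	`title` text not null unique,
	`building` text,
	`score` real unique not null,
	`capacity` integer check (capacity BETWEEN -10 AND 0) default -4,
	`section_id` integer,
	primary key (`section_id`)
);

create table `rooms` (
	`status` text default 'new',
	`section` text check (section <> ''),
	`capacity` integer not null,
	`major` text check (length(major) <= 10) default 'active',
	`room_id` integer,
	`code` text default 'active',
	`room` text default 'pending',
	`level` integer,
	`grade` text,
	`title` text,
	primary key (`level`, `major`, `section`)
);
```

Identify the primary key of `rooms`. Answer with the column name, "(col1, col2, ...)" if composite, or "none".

A table-level PRIMARY KEY clause names 3 columns: level, major, section.
This is a composite key — the combination is unique, not each column individually.

(level, major, section)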